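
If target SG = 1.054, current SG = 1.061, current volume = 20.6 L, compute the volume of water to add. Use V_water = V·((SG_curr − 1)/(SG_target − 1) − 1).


V_water = 20.6·((1.061 − 1)/(1.054 − 1) − 1)

2.6704 L


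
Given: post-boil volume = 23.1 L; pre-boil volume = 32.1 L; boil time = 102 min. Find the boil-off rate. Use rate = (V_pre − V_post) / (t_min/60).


rate = (32.1 − 23.1) / (102/60)

5.2941 L/hr


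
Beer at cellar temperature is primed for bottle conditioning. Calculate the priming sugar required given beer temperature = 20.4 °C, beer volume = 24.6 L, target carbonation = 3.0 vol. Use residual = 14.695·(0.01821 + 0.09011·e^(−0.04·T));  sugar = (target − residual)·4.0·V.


residual = 14.695·(0.01821 + 0.09011·e^(−0.04·20.4)) = 0.8531
sugar = (3.0 − 0.8531)·4.0·24.6

211.2512 g


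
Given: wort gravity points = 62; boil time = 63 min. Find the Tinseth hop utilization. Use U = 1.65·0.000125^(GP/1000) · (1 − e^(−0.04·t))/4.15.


bigness = 1.65·0.000125^(62/1000) = 0.9451
boil_factor = (1 − e^(−0.04·63))/4.15 = 0.2216
U = 0.9451 · 0.2216

0.2094


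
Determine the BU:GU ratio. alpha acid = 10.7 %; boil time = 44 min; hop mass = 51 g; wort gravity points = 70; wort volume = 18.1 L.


U = 1.65·0.000125^(GP/1000)·(1−e^(−0.04t))/4.15;  IBU = (α/100)·m·U·1000/V;  BU:GU = IBU/GP
U = 1.65·0.000125^(70/1000)·(1−e^(−0.04·44))/4.15 = 0.1755
IBU = (10.7/100)·51·0.1755·1000/18.1 = 52.9056
BU:GU = 52.9056/70

0.7558


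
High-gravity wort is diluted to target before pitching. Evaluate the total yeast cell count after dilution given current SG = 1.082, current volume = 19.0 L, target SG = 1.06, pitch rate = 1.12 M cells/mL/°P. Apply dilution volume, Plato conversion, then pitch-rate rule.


V_w = V·((SG_c−1)/(SG_t−1)−1);  °P = 259 − 259/SG_t;  cells = rate·(V+V_w)·°P
V_w = 19.0·((1.082−1)/(1.06−1)−1) = 6.9667
V_final = 19.0 + 6.9667 = 25.9667
°P = 259 − 259/1.06 = 14.6604
cells = 1.12·25.9667·14.6604

426.3629 billion cells


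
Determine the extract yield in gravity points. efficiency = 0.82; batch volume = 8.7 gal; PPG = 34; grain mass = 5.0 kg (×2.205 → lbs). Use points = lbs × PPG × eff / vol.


lbs = 5.0 × 2.205 = 11.0250
points = 11.0250 × 34 × 0.82 / 8.7

35.3307 points


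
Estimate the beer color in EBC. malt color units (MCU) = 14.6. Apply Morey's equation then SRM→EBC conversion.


SRM = 1.4922·MCU^0.6859;  EBC = SRM·1.97
SRM = 1.4922·14.6^0.6859 = 9.3855
EBC = 9.3855·1.97

18.4894 EBC


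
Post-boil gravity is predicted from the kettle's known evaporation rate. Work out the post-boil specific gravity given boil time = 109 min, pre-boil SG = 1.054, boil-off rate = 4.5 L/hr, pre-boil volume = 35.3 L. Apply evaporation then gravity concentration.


V_post = V_pre − rate·(t/60);  SG_post = 1 + (SG_pre−1)·V_pre/V_post
V_post = 35.3 − 4.5·(109/60) = 27.1250
SG_post = 1 + (1.054 − 1)·35.3/27.1250

1.0703


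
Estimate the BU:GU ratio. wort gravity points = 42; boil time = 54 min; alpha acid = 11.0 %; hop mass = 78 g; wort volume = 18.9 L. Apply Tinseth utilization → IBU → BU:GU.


U = 1.65·0.000125^(GP/1000)·(1−e^(−0.04t))/4.15;  IBU = (α/100)·m·U·1000/V;  BU:GU = IBU/GP
U = 1.65·0.000125^(42/1000)·(1−e^(−0.04·54))/4.15 = 0.2412
IBU = (11.0/100)·78·0.2412·1000/18.9 = 109.4751
BU:GU = 109.4751/42

2.6065


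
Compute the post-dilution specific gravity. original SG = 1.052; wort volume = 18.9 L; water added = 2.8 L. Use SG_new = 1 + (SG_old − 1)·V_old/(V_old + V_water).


pts = (1.052 − 1)·1000·18.9/(18.9 + 2.8) = 45.2903
SG_new = 1 + 45.2903/1000

1.0453


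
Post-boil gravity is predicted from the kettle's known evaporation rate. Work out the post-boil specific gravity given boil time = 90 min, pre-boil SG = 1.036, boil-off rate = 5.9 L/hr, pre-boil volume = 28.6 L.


V_post = V_pre − rate·(t/60);  SG_post = 1 + (SG_pre−1)·V_pre/V_post
V_post = 28.6 − 5.9·(90/60) = 19.7500
SG_post = 1 + (1.036 − 1)·28.6/19.7500

1.0521


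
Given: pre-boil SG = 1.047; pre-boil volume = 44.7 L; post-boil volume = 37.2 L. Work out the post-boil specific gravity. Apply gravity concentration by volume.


SG_post = 1 + (SG_pre − 1)·V_pre/V_post
pts_pre = (1.047 − 1)·1000 = 47.0000
pts_post = 47.0000·44.7/37.2 = 56.4758
SG_post = 1 + 56.4758/1000

1.0565


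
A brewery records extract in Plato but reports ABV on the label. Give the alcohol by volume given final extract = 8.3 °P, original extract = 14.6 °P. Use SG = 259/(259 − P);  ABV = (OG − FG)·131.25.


OG = 259/(259 − 14.6) = 1.0597
FG = 259/(259 − 8.3) = 1.0331
ABV = (1.0597 − 1.0331)·131.25

3.4953 % ABV


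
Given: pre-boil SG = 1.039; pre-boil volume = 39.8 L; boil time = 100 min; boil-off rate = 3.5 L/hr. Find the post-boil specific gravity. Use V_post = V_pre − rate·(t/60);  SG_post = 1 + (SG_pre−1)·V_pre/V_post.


V_post = 39.8 − 3.5·(100/60) = 33.9667
SG_post = 1 + (1.039 − 1)·39.8/33.9667

1.0457


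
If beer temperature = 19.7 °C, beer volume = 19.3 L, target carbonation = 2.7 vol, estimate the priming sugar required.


residual = 14.695·(0.01821 + 0.09011·e^(−0.04·T));  sugar = (target − residual)·4.0·V
residual = 14.695·(0.01821 + 0.09011·e^(−0.04·19.7)) = 0.8698
sugar = (2.7 − 0.8698)·4.0·19.3

141.2941 g


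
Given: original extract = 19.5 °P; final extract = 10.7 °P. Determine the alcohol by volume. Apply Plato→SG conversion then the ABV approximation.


SG = 259/(259 − P);  ABV = (OG − FG)·131.25
OG = 259/(259 − 19.5) = 1.0814
FG = 259/(259 − 10.7) = 1.0431
ABV = (1.0814 − 1.0431)·131.25

5.0304 % ABV


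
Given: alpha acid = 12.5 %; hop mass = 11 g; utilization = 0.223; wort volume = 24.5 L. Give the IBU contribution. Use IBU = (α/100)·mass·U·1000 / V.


IBU = (12.5/100)·11·0.223·1000 / 24.5

12.5153 IBU


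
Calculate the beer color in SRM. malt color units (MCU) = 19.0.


SRM = 1.4922 · MCU^0.6859
SRM = 1.4922 · 19.0^0.6859

11.2441 SRM


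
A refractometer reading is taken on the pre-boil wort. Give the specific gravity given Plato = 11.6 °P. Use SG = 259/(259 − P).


SG = 259/(259 − 11.6)

1.0469


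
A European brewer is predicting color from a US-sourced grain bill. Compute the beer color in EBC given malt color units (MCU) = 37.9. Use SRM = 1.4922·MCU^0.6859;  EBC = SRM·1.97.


SRM = 1.4922·37.9^0.6859 = 18.0558
EBC = 18.0558·1.97

35.5698 EBC


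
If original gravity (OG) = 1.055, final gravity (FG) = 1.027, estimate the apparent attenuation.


AA = (OG − FG)/(OG − 1) · 100
AA = (1.055 − 1.027)/(1.055 − 1) · 100

50.9091 %


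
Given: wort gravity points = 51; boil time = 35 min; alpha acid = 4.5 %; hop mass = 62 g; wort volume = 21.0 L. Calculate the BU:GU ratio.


U = 1.65·0.000125^(GP/1000)·(1−e^(−0.04t))/4.15;  IBU = (α/100)·m·U·1000/V;  BU:GU = IBU/GP
U = 1.65·0.000125^(51/1000)·(1−e^(−0.04·35))/4.15 = 0.1894
IBU = (4.5/100)·62·0.1894·1000/21.0 = 25.1646
BU:GU = 25.1646/51

0.4934


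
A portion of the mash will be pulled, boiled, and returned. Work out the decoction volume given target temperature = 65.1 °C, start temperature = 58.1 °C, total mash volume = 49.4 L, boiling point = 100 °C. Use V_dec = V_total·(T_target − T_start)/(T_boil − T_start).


V_dec = 49.4·(65.1 − 58.1)/(100 − 58.1)

8.2530 L


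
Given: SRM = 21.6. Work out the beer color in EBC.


EBC = SRM · 1.97
EBC = 21.6 · 1.97

42.5520 EBC


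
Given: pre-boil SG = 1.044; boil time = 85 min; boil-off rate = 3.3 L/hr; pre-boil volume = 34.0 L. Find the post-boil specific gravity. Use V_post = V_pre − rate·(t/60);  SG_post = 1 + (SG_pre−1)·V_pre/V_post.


V_post = 34.0 − 3.3·(85/60) = 29.3250
SG_post = 1 + (1.044 − 1)·34.0/29.3250

1.0510


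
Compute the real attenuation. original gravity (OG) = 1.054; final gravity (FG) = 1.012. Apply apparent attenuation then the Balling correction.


AA = (OG−FG)/(OG−1)·100;  RA = AA·0.8192
AA = (1.054 − 1.012)/(1.054 − 1)·100 = 77.7778
RA = 77.7778·0.8192

63.7156 %


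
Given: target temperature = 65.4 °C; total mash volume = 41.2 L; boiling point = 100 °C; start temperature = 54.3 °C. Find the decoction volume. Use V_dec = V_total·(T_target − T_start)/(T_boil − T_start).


V_dec = 41.2·(65.4 − 54.3)/(100 − 54.3)

10.0070 L


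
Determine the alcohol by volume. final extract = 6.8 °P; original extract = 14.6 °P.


SG = 259/(259 − P);  ABV = (OG − FG)·131.25
OG = 259/(259 − 14.6) = 1.0597
FG = 259/(259 − 6.8) = 1.0270
ABV = (1.0597 − 1.0270)·131.25

4.3018 % ABV


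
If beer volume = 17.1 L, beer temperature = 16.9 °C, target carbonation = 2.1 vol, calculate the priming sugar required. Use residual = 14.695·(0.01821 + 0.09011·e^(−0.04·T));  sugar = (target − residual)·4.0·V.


residual = 14.695·(0.01821 + 0.09011·e^(−0.04·16.9)) = 0.9411
sugar = (2.1 − 0.9411)·4.0·17.1

79.2667 g


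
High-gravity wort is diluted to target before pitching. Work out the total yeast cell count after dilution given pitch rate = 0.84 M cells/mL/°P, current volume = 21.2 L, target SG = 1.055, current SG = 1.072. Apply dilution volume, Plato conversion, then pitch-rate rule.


V_w = V·((SG_c−1)/(SG_t−1)−1);  °P = 259 − 259/SG_t;  cells = rate·(V+V_w)·°P
V_w = 21.2·((1.072−1)/(1.055−1)−1) = 6.5527
V_final = 21.2 + 6.5527 = 27.7527
°P = 259 − 259/1.055 = 13.5024
cells = 0.84·27.7527·13.5024

314.7712 billion cells


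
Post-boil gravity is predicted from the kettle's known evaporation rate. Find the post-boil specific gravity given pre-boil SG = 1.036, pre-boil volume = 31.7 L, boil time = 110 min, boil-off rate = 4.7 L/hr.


V_post = V_pre − rate·(t/60);  SG_post = 1 + (SG_pre−1)·V_pre/V_post
V_post = 31.7 − 4.7·(110/60) = 23.0833
SG_post = 1 + (1.036 − 1)·31.7/23.0833

1.0494


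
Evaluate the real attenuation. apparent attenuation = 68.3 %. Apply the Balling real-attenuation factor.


RA = AA · 0.8192
RA = 68.3 · 0.8192

55.9514 %


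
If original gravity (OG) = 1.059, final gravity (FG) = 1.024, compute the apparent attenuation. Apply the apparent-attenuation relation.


AA = (OG − FG)/(OG − 1) · 100
AA = (1.059 − 1.024)/(1.059 − 1) · 100

59.3220 %


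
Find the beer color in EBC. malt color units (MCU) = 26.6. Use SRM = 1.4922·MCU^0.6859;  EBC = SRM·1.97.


SRM = 1.4922·26.6^0.6859 = 14.1629
EBC = 14.1629·1.97

27.9010 EBC


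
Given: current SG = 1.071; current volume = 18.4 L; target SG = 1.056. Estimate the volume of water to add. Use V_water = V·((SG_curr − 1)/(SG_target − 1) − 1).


V_water = 18.4·((1.071 − 1)/(1.056 − 1) − 1)

4.9286 L


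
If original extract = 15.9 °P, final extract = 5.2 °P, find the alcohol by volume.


SG = 259/(259 − P);  ABV = (OG − FG)·131.25
OG = 259/(259 − 15.9) = 1.0654
FG = 259/(259 − 5.2) = 1.0205
ABV = (1.0654 − 1.0205)·131.25

5.8953 % ABV


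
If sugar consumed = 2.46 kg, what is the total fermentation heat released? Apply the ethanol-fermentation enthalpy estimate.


Q = m_sugar · 590 kJ/kg
Q = 2.46 · 590

1451.4000 kJ


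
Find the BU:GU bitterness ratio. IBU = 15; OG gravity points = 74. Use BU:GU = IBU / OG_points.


BU:GU = 15 / 74

0.2027


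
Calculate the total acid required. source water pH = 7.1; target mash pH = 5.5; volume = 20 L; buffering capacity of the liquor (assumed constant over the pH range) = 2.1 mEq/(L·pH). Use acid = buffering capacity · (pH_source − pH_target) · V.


acid = 2.1 · (7.1 − 5.5) · 20

67.2000 mEq


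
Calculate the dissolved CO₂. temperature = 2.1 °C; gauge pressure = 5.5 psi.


vols = (P + 14.695)·(0.01821 + 0.09011·e^(−0.04·T))
vols = (5.5 + 14.695)·(0.01821 + 0.09011·e^(−0.04·2.1))

2.0409 volumes


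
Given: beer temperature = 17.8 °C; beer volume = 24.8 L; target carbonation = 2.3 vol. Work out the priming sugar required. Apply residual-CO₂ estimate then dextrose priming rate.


residual = 14.695·(0.01821 + 0.09011·e^(−0.04·T));  sugar = (target − residual)·4.0·V
residual = 14.695·(0.01821 + 0.09011·e^(−0.04·17.8)) = 0.9173
sugar = (2.3 − 0.9173)·4.0·24.8

137.1625 g


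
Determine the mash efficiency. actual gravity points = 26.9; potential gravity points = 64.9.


efficiency = actual / potential × 100
efficiency = 26.9 / 64.9 × 100

41.4484 %


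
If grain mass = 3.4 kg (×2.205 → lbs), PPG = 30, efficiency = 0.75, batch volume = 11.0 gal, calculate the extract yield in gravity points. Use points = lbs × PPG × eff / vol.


lbs = 3.4 × 2.205 = 7.4970
points = 7.4970 × 30 × 0.75 / 11.0

15.3348 points


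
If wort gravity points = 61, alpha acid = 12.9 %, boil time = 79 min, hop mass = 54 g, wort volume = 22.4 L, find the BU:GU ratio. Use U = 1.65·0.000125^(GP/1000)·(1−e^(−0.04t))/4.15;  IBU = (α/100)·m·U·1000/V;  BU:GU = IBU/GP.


U = 1.65·0.000125^(61/1000)·(1−e^(−0.04·79))/4.15 = 0.2200
IBU = (12.9/100)·54·0.2200·1000/22.4 = 68.4314
BU:GU = 68.4314/61

1.1218


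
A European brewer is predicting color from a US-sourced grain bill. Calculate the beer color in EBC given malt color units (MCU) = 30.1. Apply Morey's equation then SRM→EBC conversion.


SRM = 1.4922·MCU^0.6859;  EBC = SRM·1.97
SRM = 1.4922·30.1^0.6859 = 15.4161
EBC = 15.4161·1.97

30.3698 EBC


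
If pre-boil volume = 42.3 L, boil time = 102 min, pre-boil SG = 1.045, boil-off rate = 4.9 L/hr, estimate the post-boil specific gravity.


V_post = V_pre − rate·(t/60);  SG_post = 1 + (SG_pre−1)·V_pre/V_post
V_post = 42.3 − 4.9·(102/60) = 33.9700
SG_post = 1 + (1.045 − 1)·42.3/33.9700

1.0560


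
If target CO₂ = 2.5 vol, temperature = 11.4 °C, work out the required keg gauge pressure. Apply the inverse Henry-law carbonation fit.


psi = vols/(0.01821 + 0.09011·e^(−0.04·T)) − 14.695
psi = 2.5/(0.01821 + 0.09011·e^(−0.04·11.4)) − 14.695

18.4954 psi


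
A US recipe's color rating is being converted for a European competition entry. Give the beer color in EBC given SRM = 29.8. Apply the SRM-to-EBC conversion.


EBC = SRM · 1.97
EBC = 29.8 · 1.97

58.7060 EBC


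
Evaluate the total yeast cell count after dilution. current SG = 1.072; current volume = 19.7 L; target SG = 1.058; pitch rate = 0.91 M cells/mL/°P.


V_w = V·((SG_c−1)/(SG_t−1)−1);  °P = 259 − 259/SG_t;  cells = rate·(V+V_w)·°P
V_w = 19.7·((1.072−1)/(1.058−1)−1) = 4.7552
V_final = 19.7 + 4.7552 = 24.4552
°P = 259 − 259/1.058 = 14.1985
cells = 0.91·24.4552·14.1985

315.9761 billion cells


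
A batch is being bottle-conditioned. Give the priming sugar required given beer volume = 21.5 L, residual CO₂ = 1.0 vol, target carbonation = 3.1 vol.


sugar = (target − residual)·4.0·V
sugar = (3.1 − 1.0)·4.0·21.5

180.6000 g


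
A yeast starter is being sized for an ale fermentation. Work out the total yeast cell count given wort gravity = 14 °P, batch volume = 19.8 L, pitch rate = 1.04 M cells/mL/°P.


cells (billions) = rate · V_L · °P
cells = 1.04 · 19.8 · 14

288.2880 billion cells


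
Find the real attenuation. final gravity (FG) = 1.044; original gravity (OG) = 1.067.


AA = (OG−FG)/(OG−1)·100;  RA = AA·0.8192
AA = (1.067 − 1.044)/(1.067 − 1)·100 = 34.3284
RA = 34.3284·0.8192

28.1218 %


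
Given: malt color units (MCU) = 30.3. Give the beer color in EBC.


SRM = 1.4922·MCU^0.6859;  EBC = SRM·1.97
SRM = 1.4922·30.3^0.6859 = 15.4863
EBC = 15.4863·1.97

30.5081 EBC


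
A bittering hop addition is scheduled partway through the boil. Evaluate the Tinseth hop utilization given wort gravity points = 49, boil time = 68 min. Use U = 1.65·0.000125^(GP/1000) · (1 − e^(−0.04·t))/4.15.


bigness = 1.65·0.000125^(49/1000) = 1.0623
boil_factor = (1 − e^(−0.04·68))/4.15 = 0.2251
U = 1.0623 · 0.2251

0.2391


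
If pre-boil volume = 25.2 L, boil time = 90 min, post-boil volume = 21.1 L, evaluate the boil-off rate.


rate = (V_pre − V_post) / (t_min/60)
rate = (25.2 − 21.1) / (90/60)

2.7333 L/hr


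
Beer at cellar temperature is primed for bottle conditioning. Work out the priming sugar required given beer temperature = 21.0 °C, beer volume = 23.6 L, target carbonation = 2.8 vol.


residual = 14.695·(0.01821 + 0.09011·e^(−0.04·T));  sugar = (target − residual)·4.0·V
residual = 14.695·(0.01821 + 0.09011·e^(−0.04·21.0)) = 0.8393
sugar = (2.8 − 0.8393)·4.0·23.6

185.0946 g


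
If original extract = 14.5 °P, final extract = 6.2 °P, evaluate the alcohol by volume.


SG = 259/(259 − P);  ABV = (OG − FG)·131.25
OG = 259/(259 − 14.5) = 1.0593
FG = 259/(259 − 6.2) = 1.0245
ABV = (1.0593 − 1.0245)·131.25

4.5648 % ABV


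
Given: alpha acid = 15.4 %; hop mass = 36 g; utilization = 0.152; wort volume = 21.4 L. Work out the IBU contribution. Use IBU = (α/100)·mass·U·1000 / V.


IBU = (15.4/100)·36·0.152·1000 / 21.4

39.3779 IBU


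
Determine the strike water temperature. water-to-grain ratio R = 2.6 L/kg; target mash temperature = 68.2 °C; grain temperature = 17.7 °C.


T_strike = (0.41/R)·(T_mash − T_grain) + T_mash
T_strike = (0.41/2.6)·(68.2 − 17.7) + 68.2

76.1635 °C


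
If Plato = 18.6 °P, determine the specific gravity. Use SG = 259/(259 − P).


SG = 259/(259 − 18.6)

1.0774


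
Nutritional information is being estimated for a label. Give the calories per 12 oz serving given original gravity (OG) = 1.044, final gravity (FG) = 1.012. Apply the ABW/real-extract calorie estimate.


ABW = (OG−FG)·131.25·0.79/FG;  °P = 259 − 259/SG (for OG→OE and FG→AE);  RE = 0.1808·OE + 0.8192·AE;  Cal = (6.9·ABW + 4·(RE−0.1))·FG·3.55
ABW = (1.044 − 1.012)·131.25·0.79/1.012 = 3.2787
OE = 259 − 259/1.044 = 10.9157 °P
AE = 259 − 259/1.012 = 3.0711 °P
RE = 0.1808·10.9157 + 0.8192·3.0711 = 4.4894 °P
Cal = (6.9·3.2787 + 4·(4.4894−0.1))·1.012·3.55

144.3525 kcal


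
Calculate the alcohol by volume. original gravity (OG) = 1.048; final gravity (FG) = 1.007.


ABV = (OG − FG) · 131.25
ABV = (1.048 − 1.007) · 131.25

5.3813 % ABV


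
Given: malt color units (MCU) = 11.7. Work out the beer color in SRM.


SRM = 1.4922 · MCU^0.6859
SRM = 1.4922 · 11.7^0.6859

8.0630 SRM


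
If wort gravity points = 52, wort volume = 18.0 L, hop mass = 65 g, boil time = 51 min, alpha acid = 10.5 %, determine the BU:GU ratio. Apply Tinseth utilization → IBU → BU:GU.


U = 1.65·0.000125^(GP/1000)·(1−e^(−0.04t))/4.15;  IBU = (α/100)·m·U·1000/V;  BU:GU = IBU/GP
U = 1.65·0.000125^(52/1000)·(1−e^(−0.04·51))/4.15 = 0.2168
IBU = (10.5/100)·65·0.2168·1000/18.0 = 82.1883
BU:GU = 82.1883/52

1.5805


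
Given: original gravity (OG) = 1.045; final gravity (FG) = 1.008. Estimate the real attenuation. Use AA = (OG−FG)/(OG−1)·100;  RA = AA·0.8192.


AA = (1.045 − 1.008)/(1.045 − 1)·100 = 82.2222
RA = 82.2222·0.8192

67.3564 %


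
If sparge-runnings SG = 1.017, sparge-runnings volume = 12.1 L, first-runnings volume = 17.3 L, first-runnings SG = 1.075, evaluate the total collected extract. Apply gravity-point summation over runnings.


total = Σ (SG_i − 1)·1000·V_i
first = (1.075 − 1)·1000·17.3 = 1297.5000
sparge = (1.017 − 1)·1000·12.1 = 205.7000
total = 1297.5000 + 205.7000

1503.2000 gravity·L


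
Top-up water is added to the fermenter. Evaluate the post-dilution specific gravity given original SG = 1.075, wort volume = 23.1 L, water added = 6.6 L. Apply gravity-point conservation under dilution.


SG_new = 1 + (SG_old − 1)·V_old/(V_old + V_water)
pts = (1.075 − 1)·1000·23.1/(23.1 + 6.6) = 58.3333
SG_new = 1 + 58.3333/1000

1.0583


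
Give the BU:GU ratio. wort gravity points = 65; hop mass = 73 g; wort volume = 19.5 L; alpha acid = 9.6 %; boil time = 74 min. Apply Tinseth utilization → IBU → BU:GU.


U = 1.65·0.000125^(GP/1000)·(1−e^(−0.04t))/4.15;  IBU = (α/100)·m·U·1000/V;  BU:GU = IBU/GP
U = 1.65·0.000125^(65/1000)·(1−e^(−0.04·74))/4.15 = 0.2102
IBU = (9.6/100)·73·0.2102·1000/19.5 = 75.5415
BU:GU = 75.5415/65

1.1622


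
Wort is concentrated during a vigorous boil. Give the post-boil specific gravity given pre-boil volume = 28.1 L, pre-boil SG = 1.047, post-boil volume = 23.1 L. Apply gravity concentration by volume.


SG_post = 1 + (SG_pre − 1)·V_pre/V_post
pts_pre = (1.047 − 1)·1000 = 47.0000
pts_post = 47.0000·28.1/23.1 = 57.1732
SG_post = 1 + 57.1732/1000

1.0572


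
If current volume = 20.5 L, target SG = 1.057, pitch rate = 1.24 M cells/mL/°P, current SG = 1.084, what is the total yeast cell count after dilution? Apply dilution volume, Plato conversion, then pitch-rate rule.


V_w = V·((SG_c−1)/(SG_t−1)−1);  °P = 259 − 259/SG_t;  cells = rate·(V+V_w)·°P
V_w = 20.5·((1.084−1)/(1.057−1)−1) = 9.7105
V_final = 20.5 + 9.7105 = 30.2105
°P = 259 − 259/1.057 = 13.9669
cells = 1.24·30.2105·13.9669

523.2143 billion cells


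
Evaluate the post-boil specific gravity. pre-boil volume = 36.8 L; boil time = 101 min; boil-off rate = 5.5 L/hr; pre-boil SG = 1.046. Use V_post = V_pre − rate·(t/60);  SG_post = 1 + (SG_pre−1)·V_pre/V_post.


V_post = 36.8 − 5.5·(101/60) = 27.5417
SG_post = 1 + (1.046 − 1)·36.8/27.5417

1.0615


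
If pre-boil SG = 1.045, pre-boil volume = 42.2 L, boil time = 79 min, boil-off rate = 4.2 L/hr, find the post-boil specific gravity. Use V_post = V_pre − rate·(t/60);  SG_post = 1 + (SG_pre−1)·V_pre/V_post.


V_post = 42.2 − 4.2·(79/60) = 36.6700
SG_post = 1 + (1.045 − 1)·42.2/36.6700

1.0518


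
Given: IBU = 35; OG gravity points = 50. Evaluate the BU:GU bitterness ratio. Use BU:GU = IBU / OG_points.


BU:GU = 35 / 50

0.7000


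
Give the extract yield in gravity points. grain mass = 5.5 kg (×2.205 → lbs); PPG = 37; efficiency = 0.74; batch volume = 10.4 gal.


points = lbs × PPG × eff / vol
lbs = 5.5 × 2.205 = 12.1275
points = 12.1275 × 37 × 0.74 / 10.4

31.9280 points


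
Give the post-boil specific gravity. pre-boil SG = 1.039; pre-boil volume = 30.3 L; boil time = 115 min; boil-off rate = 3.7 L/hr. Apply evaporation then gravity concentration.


V_post = V_pre − rate·(t/60);  SG_post = 1 + (SG_pre−1)·V_pre/V_post
V_post = 30.3 − 3.7·(115/60) = 23.2083
SG_post = 1 + (1.039 − 1)·30.3/23.2083

1.0509


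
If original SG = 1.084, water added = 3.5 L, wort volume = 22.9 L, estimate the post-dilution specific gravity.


SG_new = 1 + (SG_old − 1)·V_old/(V_old + V_water)
pts = (1.084 − 1)·1000·22.9/(22.9 + 3.5) = 72.8636
SG_new = 1 + 72.8636/1000

1.0729


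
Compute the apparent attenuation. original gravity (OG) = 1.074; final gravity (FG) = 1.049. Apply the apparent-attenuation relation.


AA = (OG − FG)/(OG − 1) · 100
AA = (1.074 − 1.049)/(1.074 − 1) · 100

33.7838 %


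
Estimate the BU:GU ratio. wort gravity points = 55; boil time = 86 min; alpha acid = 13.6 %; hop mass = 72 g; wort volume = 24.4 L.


U = 1.65·0.000125^(GP/1000)·(1−e^(−0.04t))/4.15;  IBU = (α/100)·m·U·1000/V;  BU:GU = IBU/GP
U = 1.65·0.000125^(55/1000)·(1−e^(−0.04·86))/4.15 = 0.2348
IBU = (13.6/100)·72·0.2348·1000/24.4 = 94.2093
BU:GU = 94.2093/55

1.7129


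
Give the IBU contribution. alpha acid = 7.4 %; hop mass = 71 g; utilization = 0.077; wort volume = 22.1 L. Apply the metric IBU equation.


IBU = (α/100)·mass·U·1000 / V
IBU = (7.4/100)·71·0.077·1000 / 22.1

18.3058 IBU


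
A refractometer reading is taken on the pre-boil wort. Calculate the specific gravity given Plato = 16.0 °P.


SG = 259/(259 − P)
SG = 259/(259 − 16.0)

1.0658


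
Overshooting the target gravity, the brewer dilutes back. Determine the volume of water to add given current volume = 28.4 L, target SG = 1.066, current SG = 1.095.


V_water = V·((SG_curr − 1)/(SG_target − 1) − 1)
V_water = 28.4·((1.095 − 1)/(1.066 − 1) − 1)

12.4788 L


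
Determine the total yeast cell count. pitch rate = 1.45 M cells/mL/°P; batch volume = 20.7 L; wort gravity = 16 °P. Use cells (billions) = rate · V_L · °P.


cells = 1.45 · 20.7 · 16

480.2400 billion cells


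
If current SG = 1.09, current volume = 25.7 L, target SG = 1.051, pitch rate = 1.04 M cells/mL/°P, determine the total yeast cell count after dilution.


V_w = V·((SG_c−1)/(SG_t−1)−1);  °P = 259 − 259/SG_t;  cells = rate·(V+V_w)·°P
V_w = 25.7·((1.09−1)/(1.051−1)−1) = 19.6529
V_final = 25.7 + 19.6529 = 45.3529
°P = 259 − 259/1.051 = 12.5680
cells = 1.04·45.3529·12.5680

592.7970 billion cells


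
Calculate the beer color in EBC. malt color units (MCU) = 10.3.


SRM = 1.4922·MCU^0.6859;  EBC = SRM·1.97
SRM = 1.4922·10.3^0.6859 = 7.3881
EBC = 7.3881·1.97

14.5545 EBC


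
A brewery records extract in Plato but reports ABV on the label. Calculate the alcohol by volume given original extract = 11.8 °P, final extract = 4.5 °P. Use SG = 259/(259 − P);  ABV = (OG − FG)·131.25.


OG = 259/(259 − 11.8) = 1.0477
FG = 259/(259 − 4.5) = 1.0177
ABV = (1.0477 − 1.0177)·131.25

3.9444 % ABV


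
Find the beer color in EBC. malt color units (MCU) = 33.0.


SRM = 1.4922·MCU^0.6859;  EBC = SRM·1.97
SRM = 1.4922·33.0^0.6859 = 16.4201
EBC = 16.4201·1.97

32.3476 EBC


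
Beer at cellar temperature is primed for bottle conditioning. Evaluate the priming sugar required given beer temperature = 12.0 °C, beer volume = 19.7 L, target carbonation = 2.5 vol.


residual = 14.695·(0.01821 + 0.09011·e^(−0.04·T));  sugar = (target − residual)·4.0·V
residual = 14.695·(0.01821 + 0.09011·e^(−0.04·12.0)) = 1.0870
sugar = (2.5 − 1.0870)·4.0·19.7

111.3469 g


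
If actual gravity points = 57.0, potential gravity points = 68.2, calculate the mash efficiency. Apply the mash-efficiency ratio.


efficiency = actual / potential × 100
efficiency = 57.0 / 68.2 × 100

83.5777 %


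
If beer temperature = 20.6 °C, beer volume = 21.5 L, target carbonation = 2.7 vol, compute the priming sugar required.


residual = 14.695·(0.01821 + 0.09011·e^(−0.04·T));  sugar = (target − residual)·4.0·V
residual = 14.695·(0.01821 + 0.09011·e^(−0.04·20.6)) = 0.8485
sugar = (2.7 − 0.8485)·4.0·21.5

159.2314 g


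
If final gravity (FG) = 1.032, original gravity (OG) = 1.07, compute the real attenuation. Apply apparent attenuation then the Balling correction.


AA = (OG−FG)/(OG−1)·100;  RA = AA·0.8192
AA = (1.07 − 1.032)/(1.07 − 1)·100 = 54.2857
RA = 54.2857·0.8192

44.4709 %


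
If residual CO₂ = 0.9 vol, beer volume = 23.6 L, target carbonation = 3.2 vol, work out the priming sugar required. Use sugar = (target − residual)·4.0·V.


sugar = (3.2 − 0.9)·4.0·23.6

217.1200 g


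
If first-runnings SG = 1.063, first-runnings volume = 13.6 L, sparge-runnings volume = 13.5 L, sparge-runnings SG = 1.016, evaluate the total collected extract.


total = Σ (SG_i − 1)·1000·V_i
first = (1.063 − 1)·1000·13.6 = 856.8000
sparge = (1.016 − 1)·1000·13.5 = 216.0000
total = 856.8000 + 216.0000

1072.8000 gravity·L


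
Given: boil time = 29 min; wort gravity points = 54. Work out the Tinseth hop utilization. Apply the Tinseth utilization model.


U = 1.65·0.000125^(GP/1000) · (1 − e^(−0.04·t))/4.15
bigness = 1.65·0.000125^(54/1000) = 1.0156
boil_factor = (1 − e^(−0.04·29))/4.15 = 0.1654
U = 1.0156 · 0.1654

0.1680


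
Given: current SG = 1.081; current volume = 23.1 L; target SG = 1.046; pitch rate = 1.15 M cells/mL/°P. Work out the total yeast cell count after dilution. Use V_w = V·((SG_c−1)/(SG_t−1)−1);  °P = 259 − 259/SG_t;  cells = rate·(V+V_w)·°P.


V_w = 23.1·((1.081−1)/(1.046−1)−1) = 17.5761
V_final = 23.1 + 17.5761 = 40.6761
°P = 259 − 259/1.046 = 11.3901
cells = 1.15·40.6761·11.3901

532.7984 billion cells


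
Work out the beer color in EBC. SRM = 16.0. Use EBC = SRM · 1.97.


EBC = 16.0 · 1.97

31.5200 EBC


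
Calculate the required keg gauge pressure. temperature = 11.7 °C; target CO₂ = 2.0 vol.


psi = vols/(0.01821 + 0.09011·e^(−0.04·T)) − 14.695
psi = 2.0/(0.01821 + 0.09011·e^(−0.04·11.7)) − 14.695

12.0997 psi


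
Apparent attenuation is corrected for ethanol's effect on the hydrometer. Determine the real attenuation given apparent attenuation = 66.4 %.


RA = AA · 0.8192
RA = 66.4 · 0.8192

54.3949 %


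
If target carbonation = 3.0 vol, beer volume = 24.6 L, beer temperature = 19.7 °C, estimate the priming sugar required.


residual = 14.695·(0.01821 + 0.09011·e^(−0.04·T));  sugar = (target − residual)·4.0·V
residual = 14.695·(0.01821 + 0.09011·e^(−0.04·19.7)) = 0.8698
sugar = (3.0 − 0.8698)·4.0·24.6

209.6151 g


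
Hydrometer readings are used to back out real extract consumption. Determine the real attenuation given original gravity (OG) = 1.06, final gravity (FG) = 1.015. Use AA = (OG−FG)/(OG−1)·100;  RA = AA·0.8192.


AA = (1.06 − 1.015)/(1.06 − 1)·100 = 75.0000
RA = 75.0000·0.8192

61.4400 %


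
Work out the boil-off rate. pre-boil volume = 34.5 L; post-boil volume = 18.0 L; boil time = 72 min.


rate = (V_pre − V_post) / (t_min/60)
rate = (34.5 − 18.0) / (72/60)

13.7500 L/hr


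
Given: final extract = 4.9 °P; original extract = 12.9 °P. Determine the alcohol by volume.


SG = 259/(259 − P);  ABV = (OG − FG)·131.25
OG = 259/(259 − 12.9) = 1.0524
FG = 259/(259 − 4.9) = 1.0193
ABV = (1.0524 − 1.0193)·131.25

4.3488 % ABV


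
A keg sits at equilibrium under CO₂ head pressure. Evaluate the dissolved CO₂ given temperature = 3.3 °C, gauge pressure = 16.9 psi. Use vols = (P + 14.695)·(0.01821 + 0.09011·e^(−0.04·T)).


vols = (16.9 + 14.695)·(0.01821 + 0.09011·e^(−0.04·3.3))

3.0703 volumes


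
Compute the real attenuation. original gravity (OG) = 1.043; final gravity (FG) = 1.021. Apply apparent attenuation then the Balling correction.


AA = (OG−FG)/(OG−1)·100;  RA = AA·0.8192
AA = (1.043 − 1.021)/(1.043 − 1)·100 = 51.1628
RA = 51.1628·0.8192

41.9126 %


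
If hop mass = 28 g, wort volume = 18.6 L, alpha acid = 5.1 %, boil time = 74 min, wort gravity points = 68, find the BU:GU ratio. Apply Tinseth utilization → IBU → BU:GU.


U = 1.65·0.000125^(GP/1000)·(1−e^(−0.04t))/4.15;  IBU = (α/100)·m·U·1000/V;  BU:GU = IBU/GP
U = 1.65·0.000125^(68/1000)·(1−e^(−0.04·74))/4.15 = 0.2046
IBU = (5.1/100)·28·0.2046·1000/18.6 = 15.7084
BU:GU = 15.7084/68

0.2310


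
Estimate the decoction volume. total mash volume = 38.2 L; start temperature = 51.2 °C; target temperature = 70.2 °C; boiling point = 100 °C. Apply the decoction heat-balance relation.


V_dec = V_total·(T_target − T_start)/(T_boil − T_start)
V_dec = 38.2·(70.2 − 51.2)/(100 − 51.2)

14.8730 L


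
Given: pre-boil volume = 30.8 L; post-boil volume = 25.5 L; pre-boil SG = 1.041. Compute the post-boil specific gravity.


SG_post = 1 + (SG_pre − 1)·V_pre/V_post
pts_pre = (1.041 − 1)·1000 = 41.0000
pts_post = 41.0000·30.8/25.5 = 49.5216
SG_post = 1 + 49.5216/1000

1.0495


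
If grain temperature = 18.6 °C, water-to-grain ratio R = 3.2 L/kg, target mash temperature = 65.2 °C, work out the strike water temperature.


T_strike = (0.41/R)·(T_mash − T_grain) + T_mash
T_strike = (0.41/3.2)·(65.2 − 18.6) + 65.2

71.1706 °C


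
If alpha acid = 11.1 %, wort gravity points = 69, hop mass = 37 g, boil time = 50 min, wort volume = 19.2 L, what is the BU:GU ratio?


U = 1.65·0.000125^(GP/1000)·(1−e^(−0.04t))/4.15;  IBU = (α/100)·m·U·1000/V;  BU:GU = IBU/GP
U = 1.65·0.000125^(69/1000)·(1−e^(−0.04·50))/4.15 = 0.1849
IBU = (11.1/100)·37·0.1849·1000/19.2 = 39.5543
BU:GU = 39.5543/69

0.5733


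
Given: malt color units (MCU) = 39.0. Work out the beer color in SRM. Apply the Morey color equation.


SRM = 1.4922 · MCU^0.6859
SRM = 1.4922 · 39.0^0.6859

18.4136 SRM


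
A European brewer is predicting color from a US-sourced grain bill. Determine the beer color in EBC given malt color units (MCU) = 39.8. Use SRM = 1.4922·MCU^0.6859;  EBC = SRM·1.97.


SRM = 1.4922·39.8^0.6859 = 18.6718
EBC = 18.6718·1.97

36.7835 EBC


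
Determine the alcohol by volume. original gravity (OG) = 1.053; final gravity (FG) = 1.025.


ABV = (OG − FG) · 131.25
ABV = (1.053 − 1.025) · 131.25

3.6750 % ABV


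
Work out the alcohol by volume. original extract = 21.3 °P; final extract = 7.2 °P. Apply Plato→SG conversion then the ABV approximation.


SG = 259/(259 − P);  ABV = (OG − FG)·131.25
OG = 259/(259 − 21.3) = 1.0896
FG = 259/(259 − 7.2) = 1.0286
ABV = (1.0896 − 1.0286)·131.25

8.0082 % ABV


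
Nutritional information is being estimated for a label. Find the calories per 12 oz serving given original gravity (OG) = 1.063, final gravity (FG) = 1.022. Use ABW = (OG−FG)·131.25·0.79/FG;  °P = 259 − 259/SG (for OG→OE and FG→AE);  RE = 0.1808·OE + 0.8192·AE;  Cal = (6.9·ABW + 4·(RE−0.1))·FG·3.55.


ABW = (1.063 − 1.022)·131.25·0.79/1.022 = 4.1597
OE = 259 − 259/1.063 = 15.3500 °P
AE = 259 − 259/1.022 = 5.5753 °P
RE = 0.1808·15.3500 + 0.8192·5.5753 = 7.3426 °P
Cal = (6.9·4.1597 + 4·(7.3426−0.1))·1.022·3.55

209.2402 kcal


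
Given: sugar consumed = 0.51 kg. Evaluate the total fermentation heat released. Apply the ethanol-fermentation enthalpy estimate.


Q = m_sugar · 590 kJ/kg
Q = 0.51 · 590

300.9000 kJ


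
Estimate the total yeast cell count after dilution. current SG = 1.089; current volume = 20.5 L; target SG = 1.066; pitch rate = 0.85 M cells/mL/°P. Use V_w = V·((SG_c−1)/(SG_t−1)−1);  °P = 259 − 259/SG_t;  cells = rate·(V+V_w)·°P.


V_w = 20.5·((1.089−1)/(1.066−1)−1) = 7.1439
V_final = 20.5 + 7.1439 = 27.6439
°P = 259 − 259/1.066 = 16.0356
cells = 0.85·27.6439·16.0356

376.7952 billion cells


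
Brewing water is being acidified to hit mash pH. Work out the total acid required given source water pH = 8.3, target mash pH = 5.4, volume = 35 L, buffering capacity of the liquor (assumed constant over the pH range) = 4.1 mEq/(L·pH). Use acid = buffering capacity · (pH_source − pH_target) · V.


acid = 4.1 · (8.3 − 5.4) · 35

416.1500 mEq


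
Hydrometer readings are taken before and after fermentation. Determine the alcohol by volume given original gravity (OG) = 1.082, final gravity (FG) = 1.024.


ABV = (OG − FG) · 131.25
ABV = (1.082 − 1.024) · 131.25

7.6125 % ABV


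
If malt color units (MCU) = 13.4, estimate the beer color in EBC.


SRM = 1.4922·MCU^0.6859;  EBC = SRM·1.97
SRM = 1.4922·13.4^0.6859 = 8.8493
EBC = 8.8493·1.97

17.4331 EBC


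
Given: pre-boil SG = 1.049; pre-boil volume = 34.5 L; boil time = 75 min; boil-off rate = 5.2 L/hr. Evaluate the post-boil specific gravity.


V_post = V_pre − rate·(t/60);  SG_post = 1 + (SG_pre−1)·V_pre/V_post
V_post = 34.5 − 5.2·(75/60) = 28.0000
SG_post = 1 + (1.049 − 1)·34.5/28.0000

1.0604


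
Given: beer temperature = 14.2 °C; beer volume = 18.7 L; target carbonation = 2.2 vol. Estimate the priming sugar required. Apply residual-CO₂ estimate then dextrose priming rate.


residual = 14.695·(0.01821 + 0.09011·e^(−0.04·T));  sugar = (target − residual)·4.0·V
residual = 14.695·(0.01821 + 0.09011·e^(−0.04·14.2)) = 1.0179
sugar = (2.2 − 1.0179)·4.0·18.7

88.4177 g


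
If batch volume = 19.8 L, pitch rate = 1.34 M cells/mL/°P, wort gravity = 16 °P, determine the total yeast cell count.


cells (billions) = rate · V_L · °P
cells = 1.34 · 19.8 · 16

424.5120 billion cells


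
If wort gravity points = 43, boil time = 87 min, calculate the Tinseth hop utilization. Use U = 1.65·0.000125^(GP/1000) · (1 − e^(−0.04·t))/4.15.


bigness = 1.65·0.000125^(43/1000) = 1.1211
boil_factor = (1 − e^(−0.04·87))/4.15 = 0.2335
U = 1.1211 · 0.2335

0.2618


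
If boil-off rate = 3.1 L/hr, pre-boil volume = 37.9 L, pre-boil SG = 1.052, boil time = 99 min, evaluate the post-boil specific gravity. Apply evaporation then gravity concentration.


V_post = V_pre − rate·(t/60);  SG_post = 1 + (SG_pre−1)·V_pre/V_post
V_post = 37.9 − 3.1·(99/60) = 32.7850
SG_post = 1 + (1.052 − 1)·37.9/32.7850

1.0601


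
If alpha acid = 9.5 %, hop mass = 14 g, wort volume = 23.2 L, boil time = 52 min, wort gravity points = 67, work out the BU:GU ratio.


U = 1.65·0.000125^(GP/1000)·(1−e^(−0.04t))/4.15;  IBU = (α/100)·m·U·1000/V;  BU:GU = IBU/GP
U = 1.65·0.000125^(67/1000)·(1−e^(−0.04·52))/4.15 = 0.1905
IBU = (9.5/100)·14·0.1905·1000/23.2 = 10.9228
BU:GU = 10.9228/67

0.1630


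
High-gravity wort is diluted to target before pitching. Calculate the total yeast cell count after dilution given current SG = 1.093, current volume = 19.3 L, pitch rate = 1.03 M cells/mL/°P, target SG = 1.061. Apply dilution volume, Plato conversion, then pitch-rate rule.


V_w = V·((SG_c−1)/(SG_t−1)−1);  °P = 259 − 259/SG_t;  cells = rate·(V+V_w)·°P
V_w = 19.3·((1.093−1)/(1.061−1)−1) = 10.1246
V_final = 19.3 + 10.1246 = 29.4246
°P = 259 − 259/1.061 = 14.8907
cells = 1.03·29.4246·14.8907

451.2964 billion cells


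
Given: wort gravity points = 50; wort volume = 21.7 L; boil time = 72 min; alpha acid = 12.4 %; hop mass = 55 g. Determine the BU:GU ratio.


U = 1.65·0.000125^(GP/1000)·(1−e^(−0.04t))/4.15;  IBU = (α/100)·m·U·1000/V;  BU:GU = IBU/GP
U = 1.65·0.000125^(50/1000)·(1−e^(−0.04·72))/4.15 = 0.2394
IBU = (12.4/100)·55·0.2394·1000/21.7 = 75.2516
BU:GU = 75.2516/50

1.5050


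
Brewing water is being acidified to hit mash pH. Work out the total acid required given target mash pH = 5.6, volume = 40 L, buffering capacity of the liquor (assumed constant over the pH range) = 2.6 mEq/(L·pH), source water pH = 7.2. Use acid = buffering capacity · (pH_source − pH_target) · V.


acid = 2.6 · (7.2 − 5.6) · 40

166.4000 mEq


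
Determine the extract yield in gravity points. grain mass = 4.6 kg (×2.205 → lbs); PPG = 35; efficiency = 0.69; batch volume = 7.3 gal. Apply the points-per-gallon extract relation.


points = lbs × PPG × eff / vol
lbs = 4.6 × 2.205 = 10.1430
points = 10.1430 × 35 × 0.69 / 7.3

33.5553 points


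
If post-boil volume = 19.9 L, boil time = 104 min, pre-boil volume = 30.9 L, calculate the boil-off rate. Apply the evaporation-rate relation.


rate = (V_pre − V_post) / (t_min/60)
rate = (30.9 − 19.9) / (104/60)

6.3462 L/hr


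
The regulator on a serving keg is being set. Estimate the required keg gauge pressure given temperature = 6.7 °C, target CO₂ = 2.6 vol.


psi = vols/(0.01821 + 0.09011·e^(−0.04·T)) − 14.695
psi = 2.6/(0.01821 + 0.09011·e^(−0.04·6.7)) − 14.695

15.1435 psi


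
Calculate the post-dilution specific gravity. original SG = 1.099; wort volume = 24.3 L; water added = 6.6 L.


SG_new = 1 + (SG_old − 1)·V_old/(V_old + V_water)
pts = (1.099 − 1)·1000·24.3/(24.3 + 6.6) = 77.8544
SG_new = 1 + 77.8544/1000

1.0779


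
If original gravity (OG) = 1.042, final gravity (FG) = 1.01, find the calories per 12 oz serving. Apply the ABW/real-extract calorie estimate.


ABW = (OG−FG)·131.25·0.79/FG;  °P = 259 − 259/SG (for OG→OE and FG→AE);  RE = 0.1808·OE + 0.8192·AE;  Cal = (6.9·ABW + 4·(RE−0.1))·FG·3.55
ABW = (1.042 − 1.01)·131.25·0.79/1.01 = 3.2851
OE = 259 − 259/1.042 = 10.4395 °P
AE = 259 − 259/1.01 = 2.5644 °P
RE = 0.1808·10.4395 + 0.8192·2.5644 = 3.9882 °P
Cal = (6.9·3.2851 + 4·(3.9882−0.1))·1.01·3.55

137.0388 kcal
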